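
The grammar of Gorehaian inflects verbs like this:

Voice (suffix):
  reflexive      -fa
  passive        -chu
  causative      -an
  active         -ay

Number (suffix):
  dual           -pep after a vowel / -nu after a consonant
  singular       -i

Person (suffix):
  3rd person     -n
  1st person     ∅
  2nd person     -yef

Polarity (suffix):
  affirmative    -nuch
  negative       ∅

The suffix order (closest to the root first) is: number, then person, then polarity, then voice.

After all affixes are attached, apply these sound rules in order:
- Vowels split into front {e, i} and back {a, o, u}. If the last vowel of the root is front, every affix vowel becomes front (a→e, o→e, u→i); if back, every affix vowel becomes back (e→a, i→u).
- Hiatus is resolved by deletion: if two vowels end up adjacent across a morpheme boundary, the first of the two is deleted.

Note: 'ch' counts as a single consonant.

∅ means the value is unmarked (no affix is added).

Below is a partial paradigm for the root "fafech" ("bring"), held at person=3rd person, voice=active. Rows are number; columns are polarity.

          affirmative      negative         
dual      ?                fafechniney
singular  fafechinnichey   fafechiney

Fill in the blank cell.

Attach number dual -nu (after consonant 'ch') → fafechnu.
Attach person 3rd person -n → fafechnun.
Attach polarity affirmative -nuch → fafechnunnuch.
Attach voice active -ay → fafechnunnuchay.
Apply vowel harmony: fafechnunnuchay → fafechninnichey.
Vowel deletion: no change.

fafechninnichey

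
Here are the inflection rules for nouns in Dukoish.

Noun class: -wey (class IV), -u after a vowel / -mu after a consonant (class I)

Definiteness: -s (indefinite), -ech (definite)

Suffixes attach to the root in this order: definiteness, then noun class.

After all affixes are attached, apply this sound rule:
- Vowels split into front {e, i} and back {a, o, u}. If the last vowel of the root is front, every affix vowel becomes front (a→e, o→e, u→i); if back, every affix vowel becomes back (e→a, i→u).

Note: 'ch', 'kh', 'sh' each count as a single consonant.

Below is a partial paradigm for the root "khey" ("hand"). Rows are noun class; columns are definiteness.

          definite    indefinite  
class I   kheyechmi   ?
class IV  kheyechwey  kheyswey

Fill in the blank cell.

kheysmi

Attach definiteness indefinite -s → kheys.
Attach noun class class I -mu (after consonant 's') → kheysmu.
Apply vowel harmony: kheysmu → kheysmi.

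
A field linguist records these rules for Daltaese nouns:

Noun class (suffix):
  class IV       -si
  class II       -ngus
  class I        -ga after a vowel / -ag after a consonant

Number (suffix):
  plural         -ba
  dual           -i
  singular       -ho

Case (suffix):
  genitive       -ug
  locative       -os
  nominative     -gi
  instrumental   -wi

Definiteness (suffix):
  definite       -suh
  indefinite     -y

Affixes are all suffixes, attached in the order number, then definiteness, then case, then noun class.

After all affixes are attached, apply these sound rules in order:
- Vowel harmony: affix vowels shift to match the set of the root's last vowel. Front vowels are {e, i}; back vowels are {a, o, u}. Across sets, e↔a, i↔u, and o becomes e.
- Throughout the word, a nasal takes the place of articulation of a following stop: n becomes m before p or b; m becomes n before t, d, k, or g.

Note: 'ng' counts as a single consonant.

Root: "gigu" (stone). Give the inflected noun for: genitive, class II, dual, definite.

Attach number dual -i → gigui.
Attach definiteness definite -suh → giguisuh.
Attach case genitive -ug → giguisuhug.
Attach noun class class II -ngus → giguisuhugngus.
Apply vowel harmony: giguisuhugngus → giguusuhugngus.
Nasal assimilation: no change.

giguusuhugngus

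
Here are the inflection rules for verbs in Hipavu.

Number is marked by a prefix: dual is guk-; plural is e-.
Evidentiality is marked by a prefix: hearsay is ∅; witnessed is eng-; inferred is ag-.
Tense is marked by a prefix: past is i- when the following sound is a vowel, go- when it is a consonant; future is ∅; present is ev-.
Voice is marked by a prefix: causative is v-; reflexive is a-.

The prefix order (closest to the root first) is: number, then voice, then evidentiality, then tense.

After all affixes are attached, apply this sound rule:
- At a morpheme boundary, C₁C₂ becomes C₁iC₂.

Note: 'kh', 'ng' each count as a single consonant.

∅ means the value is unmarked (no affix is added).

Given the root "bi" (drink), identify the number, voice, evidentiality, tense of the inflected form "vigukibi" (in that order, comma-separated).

Segment: v-guk-bi.
number: guk- → dual.
voice: v- → causative.
evidentiality: ∅ → hearsay.
tense: ∅ → future.

dual, causative, hearsay, future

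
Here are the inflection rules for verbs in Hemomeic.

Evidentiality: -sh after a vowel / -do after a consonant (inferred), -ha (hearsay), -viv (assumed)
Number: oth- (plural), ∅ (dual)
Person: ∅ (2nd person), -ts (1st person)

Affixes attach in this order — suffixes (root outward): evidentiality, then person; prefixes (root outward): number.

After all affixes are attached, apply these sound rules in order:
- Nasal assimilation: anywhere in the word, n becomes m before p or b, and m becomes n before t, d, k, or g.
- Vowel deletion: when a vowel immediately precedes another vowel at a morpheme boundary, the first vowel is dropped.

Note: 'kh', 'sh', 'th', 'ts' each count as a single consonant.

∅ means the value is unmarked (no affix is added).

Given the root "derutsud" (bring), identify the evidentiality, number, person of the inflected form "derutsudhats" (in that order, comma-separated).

Segment: derutsud-ha-ts.
evidentiality: -ha → hearsay.
number: ∅ → dual.
person: -ts → 1st person.

hearsay, dual, 1st person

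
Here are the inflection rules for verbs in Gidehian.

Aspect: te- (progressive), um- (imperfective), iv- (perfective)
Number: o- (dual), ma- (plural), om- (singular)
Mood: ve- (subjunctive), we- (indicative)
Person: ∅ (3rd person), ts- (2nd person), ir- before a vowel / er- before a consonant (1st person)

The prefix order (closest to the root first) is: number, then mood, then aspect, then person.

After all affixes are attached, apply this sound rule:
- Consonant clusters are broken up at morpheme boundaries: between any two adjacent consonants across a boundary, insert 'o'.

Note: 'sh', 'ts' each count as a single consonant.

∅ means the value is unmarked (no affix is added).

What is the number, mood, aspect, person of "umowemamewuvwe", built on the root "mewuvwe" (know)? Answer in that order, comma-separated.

Segment: um-we-ma-mewuvwe.
number: ma- → plural.
mood: we- → indicative.
aspect: um- → imperfective.
person: ∅ → 3rd person.

plural, indicative, imperfective, 3rd person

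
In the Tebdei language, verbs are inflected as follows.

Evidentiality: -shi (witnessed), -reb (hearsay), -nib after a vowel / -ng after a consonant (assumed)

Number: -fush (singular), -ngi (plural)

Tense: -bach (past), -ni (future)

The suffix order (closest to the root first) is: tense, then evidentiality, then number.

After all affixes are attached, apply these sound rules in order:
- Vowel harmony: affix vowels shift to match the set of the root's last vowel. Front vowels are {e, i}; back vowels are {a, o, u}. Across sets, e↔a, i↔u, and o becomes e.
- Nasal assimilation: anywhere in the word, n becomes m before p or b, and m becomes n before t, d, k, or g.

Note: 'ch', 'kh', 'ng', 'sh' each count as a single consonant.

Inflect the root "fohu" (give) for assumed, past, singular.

fohubachngfush

Attach tense past -bach → fohubach.
Attach evidentiality assumed -ng (after consonant 'ch') → fohubachng.
Attach number singular -fush → fohubachngfush.
Vowel harmony: no change.
Nasal assimilation: no change.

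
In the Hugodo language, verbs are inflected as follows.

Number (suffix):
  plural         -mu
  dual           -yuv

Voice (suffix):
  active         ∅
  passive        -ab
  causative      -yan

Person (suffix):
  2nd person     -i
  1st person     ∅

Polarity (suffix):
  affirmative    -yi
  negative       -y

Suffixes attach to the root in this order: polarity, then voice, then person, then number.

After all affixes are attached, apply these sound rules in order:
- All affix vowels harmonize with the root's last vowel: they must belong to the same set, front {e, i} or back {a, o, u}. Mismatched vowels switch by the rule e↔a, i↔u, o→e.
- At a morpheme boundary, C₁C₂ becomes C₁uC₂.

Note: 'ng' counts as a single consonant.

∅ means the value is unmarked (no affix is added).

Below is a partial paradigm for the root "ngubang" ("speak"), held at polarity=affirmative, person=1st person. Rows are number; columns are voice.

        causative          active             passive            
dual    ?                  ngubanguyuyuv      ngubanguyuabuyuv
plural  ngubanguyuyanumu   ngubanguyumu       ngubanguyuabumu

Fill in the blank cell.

ngubanguyuyanuyuv

Attach polarity affirmative -yi → ngubangyi.
Attach voice causative -yan → ngubangyiyan.
person = 1st person: zero marking, form stays ngubangyiyan.
Attach number dual -yuv → ngubangyiyanyuv.
Apply vowel harmony: ngubangyiyanyuv → ngubangyuyanyuv.
Apply epenthesis: ngubangyuyanyuv → ngubanguyuyanuyuv.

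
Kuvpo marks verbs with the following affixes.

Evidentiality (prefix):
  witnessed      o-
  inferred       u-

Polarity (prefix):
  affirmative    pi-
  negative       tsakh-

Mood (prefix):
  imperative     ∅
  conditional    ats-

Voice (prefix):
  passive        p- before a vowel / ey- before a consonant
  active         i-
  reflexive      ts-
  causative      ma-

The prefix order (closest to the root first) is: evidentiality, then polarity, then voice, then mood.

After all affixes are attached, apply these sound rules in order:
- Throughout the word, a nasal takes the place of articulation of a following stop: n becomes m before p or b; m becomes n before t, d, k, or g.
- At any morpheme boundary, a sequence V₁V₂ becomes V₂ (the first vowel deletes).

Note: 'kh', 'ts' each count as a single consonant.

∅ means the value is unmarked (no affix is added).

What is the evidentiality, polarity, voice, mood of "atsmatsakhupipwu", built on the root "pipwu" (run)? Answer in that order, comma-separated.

inferred, negative, causative, conditional

Segment: ats-ma-tsakh-u-pipwu.
evidentiality: u- → inferred.
polarity: tsakh- → negative.
voice: ma- → causative.
mood: ats- → conditional.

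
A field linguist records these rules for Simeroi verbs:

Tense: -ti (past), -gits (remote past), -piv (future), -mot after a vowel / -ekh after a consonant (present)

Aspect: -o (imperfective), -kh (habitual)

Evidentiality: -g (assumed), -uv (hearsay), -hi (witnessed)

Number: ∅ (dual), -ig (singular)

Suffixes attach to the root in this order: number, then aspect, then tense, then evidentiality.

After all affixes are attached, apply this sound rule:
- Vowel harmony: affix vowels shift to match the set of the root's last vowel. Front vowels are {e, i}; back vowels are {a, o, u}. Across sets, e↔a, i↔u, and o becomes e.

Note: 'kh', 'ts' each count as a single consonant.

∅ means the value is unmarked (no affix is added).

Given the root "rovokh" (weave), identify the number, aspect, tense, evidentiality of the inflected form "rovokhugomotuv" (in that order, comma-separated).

Segment: rovokh-ig-o-mot-uv.
number: -ig → singular.
aspect: -o → imperfective.
tense: -mot/ekh → present.
evidentiality: -uv → hearsay.

singular, imperfective, present, hearsay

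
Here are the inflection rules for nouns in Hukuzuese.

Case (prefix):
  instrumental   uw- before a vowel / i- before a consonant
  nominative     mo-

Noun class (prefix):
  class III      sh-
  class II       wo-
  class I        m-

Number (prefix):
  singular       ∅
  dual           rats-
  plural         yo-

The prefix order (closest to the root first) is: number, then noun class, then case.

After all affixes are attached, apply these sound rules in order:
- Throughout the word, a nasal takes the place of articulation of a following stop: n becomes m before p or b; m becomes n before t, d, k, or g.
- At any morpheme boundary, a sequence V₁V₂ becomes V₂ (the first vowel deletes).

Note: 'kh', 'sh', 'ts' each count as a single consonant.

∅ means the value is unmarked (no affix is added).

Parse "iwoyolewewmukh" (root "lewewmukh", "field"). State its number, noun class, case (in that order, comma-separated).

plural, class II, instrumental

Segment: i-wo-yo-lewewmukh.
number: yo- → plural.
noun class: wo- → class II.
case: uw/i- → instrumental.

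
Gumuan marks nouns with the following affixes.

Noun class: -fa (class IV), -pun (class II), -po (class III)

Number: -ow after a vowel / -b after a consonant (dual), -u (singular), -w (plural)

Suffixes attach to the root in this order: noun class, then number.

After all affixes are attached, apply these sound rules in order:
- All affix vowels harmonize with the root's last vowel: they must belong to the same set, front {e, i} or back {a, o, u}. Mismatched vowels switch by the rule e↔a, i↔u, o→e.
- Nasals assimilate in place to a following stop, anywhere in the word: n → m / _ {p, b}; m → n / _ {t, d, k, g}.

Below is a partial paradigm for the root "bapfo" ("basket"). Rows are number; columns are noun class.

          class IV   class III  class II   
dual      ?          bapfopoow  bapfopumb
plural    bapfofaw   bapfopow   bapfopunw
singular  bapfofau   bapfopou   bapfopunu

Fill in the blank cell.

bapfofaow

Attach noun class class IV -fa → bapfofa.
Attach number dual -ow (after vowel 'a') → bapfofaow.
Vowel harmony: no change.
Nasal assimilation: no change.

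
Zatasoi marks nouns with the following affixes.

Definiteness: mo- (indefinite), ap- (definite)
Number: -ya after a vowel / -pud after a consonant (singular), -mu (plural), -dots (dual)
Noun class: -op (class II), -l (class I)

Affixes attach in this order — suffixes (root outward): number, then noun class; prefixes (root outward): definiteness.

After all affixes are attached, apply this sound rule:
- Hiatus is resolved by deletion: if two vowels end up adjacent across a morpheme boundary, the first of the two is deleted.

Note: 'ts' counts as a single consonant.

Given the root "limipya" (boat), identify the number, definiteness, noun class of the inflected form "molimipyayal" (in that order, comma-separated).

Segment: mo-limipya-ya-l.
number: -ya/pud → singular.
definiteness: mo- → indefinite.
noun class: -l → class I.

singular, indefinite, class I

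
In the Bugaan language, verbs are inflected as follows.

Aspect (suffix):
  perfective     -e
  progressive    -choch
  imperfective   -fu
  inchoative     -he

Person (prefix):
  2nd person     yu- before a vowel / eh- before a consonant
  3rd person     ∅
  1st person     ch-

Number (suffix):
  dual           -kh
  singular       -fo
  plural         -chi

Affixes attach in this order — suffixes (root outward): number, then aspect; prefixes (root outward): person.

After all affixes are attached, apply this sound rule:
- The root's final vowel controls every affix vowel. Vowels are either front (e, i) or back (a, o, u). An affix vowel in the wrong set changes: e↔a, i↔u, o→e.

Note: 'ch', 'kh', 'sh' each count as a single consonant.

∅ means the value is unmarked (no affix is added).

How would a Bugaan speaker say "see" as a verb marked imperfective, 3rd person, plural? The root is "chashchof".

chashchofchufu

person = 3rd person: zero marking, form stays chashchof.
Attach number plural -chi → chashchofchi.
Attach aspect imperfective -fu → chashchofchifu.
Apply vowel harmony: chashchofchifu → chashchofchufu.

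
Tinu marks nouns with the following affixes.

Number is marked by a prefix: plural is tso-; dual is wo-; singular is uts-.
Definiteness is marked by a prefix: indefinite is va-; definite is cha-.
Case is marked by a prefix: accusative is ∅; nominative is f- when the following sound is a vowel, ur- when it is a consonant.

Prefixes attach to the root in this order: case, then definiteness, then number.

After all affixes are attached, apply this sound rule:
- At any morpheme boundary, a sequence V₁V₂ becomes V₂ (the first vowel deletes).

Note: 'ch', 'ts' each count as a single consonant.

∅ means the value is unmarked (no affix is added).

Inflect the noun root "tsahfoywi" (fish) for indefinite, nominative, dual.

wovurtsahfoywi

Attach case nominative ur- (before consonant 'ts') → urtsahfoywi.
Attach definiteness indefinite va- → vaurtsahfoywi.
Attach number dual wo- → wovaurtsahfoywi.
Apply vowel deletion: wovaurtsahfoywi → wovurtsahfoywi.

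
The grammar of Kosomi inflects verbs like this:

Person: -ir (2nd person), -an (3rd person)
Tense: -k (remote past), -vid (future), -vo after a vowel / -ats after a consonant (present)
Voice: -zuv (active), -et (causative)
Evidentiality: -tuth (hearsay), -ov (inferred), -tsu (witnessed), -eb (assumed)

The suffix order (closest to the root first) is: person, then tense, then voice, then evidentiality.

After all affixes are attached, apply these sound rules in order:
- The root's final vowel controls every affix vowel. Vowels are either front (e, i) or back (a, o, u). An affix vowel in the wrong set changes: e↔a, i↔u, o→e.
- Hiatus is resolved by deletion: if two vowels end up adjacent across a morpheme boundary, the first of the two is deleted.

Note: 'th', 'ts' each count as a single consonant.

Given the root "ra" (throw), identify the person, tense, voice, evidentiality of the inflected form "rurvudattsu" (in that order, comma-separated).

2nd person, future, causative, witnessed

Segment: ra-ir-vid-et-tsu.
person: -ir → 2nd person.
tense: -vid → future.
voice: -et → causative.
evidentiality: -tsu → witnessed.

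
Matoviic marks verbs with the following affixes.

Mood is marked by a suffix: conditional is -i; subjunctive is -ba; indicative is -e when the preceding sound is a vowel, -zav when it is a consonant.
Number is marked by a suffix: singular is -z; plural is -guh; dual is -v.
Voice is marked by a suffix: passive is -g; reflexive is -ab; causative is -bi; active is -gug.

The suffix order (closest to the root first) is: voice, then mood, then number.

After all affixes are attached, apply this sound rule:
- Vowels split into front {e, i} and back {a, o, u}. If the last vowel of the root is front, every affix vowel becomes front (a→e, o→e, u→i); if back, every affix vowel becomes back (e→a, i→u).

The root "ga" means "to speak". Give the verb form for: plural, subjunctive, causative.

gabubaguh

Attach voice causative -bi → gabi.
Attach mood subjunctive -ba → gabiba.
Attach number plural -guh → gabibaguh.
Apply vowel harmony: gabibaguh → gabubaguh.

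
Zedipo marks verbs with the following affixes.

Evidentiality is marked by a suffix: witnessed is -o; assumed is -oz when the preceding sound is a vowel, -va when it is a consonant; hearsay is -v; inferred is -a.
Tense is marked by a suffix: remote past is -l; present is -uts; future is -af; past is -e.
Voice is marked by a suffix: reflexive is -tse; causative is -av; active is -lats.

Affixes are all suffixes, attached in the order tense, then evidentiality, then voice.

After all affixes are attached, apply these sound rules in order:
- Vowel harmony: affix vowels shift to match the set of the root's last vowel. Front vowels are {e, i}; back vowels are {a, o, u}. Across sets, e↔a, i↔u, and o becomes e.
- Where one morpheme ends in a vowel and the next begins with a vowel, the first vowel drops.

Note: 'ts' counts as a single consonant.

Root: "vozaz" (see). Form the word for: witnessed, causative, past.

vozazav

Attach tense past -e → vozaze.
Attach evidentiality witnessed -o → vozazeo.
Attach voice causative -av → vozazeoav.
Apply vowel harmony: vozazeoav → vozazaoav.
Apply vowel deletion: vozazaoav → vozazav.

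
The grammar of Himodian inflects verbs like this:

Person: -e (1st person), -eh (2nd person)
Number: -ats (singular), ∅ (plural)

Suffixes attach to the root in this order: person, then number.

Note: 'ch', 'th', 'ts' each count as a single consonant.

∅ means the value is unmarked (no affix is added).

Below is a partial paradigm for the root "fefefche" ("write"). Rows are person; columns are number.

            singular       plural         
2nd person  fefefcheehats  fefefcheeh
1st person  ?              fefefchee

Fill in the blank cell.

fefefcheeats

Attach person 1st person -e → fefefchee.
Attach number singular -ats → fefefcheeats.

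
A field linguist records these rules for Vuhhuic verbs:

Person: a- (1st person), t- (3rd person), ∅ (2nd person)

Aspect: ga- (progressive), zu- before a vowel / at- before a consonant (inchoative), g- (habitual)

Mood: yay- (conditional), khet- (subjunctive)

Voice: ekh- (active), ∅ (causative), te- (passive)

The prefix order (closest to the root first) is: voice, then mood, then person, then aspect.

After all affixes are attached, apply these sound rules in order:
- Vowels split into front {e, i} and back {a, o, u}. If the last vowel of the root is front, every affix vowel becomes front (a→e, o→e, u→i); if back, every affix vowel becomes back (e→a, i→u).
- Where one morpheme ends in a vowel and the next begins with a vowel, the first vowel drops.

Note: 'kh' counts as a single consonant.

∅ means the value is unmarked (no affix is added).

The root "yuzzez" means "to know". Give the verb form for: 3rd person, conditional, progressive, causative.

getyeyyuzzez

voice = causative: zero marking, form stays yuzzez.
Attach mood conditional yay- → yayyuzzez.
Attach person 3rd person t- → tyayyuzzez.
Attach aspect progressive ga- → gatyayyuzzez.
Apply vowel harmony: gatyayyuzzez → getyeyyuzzez.
Vowel deletion: no change.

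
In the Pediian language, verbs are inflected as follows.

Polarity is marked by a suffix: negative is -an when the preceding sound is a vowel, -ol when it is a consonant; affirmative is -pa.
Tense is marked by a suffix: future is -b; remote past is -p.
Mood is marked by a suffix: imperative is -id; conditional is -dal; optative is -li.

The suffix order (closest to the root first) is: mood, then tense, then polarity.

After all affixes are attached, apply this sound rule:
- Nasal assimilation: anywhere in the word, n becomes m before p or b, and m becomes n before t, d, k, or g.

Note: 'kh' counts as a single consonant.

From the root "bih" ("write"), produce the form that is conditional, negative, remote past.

Attach mood conditional -dal → bihdal.
Attach tense remote past -p → bihdalp.
Attach polarity negative -ol (after consonant 'p') → bihdalpol.
Nasal assimilation: no change.

bihdalpol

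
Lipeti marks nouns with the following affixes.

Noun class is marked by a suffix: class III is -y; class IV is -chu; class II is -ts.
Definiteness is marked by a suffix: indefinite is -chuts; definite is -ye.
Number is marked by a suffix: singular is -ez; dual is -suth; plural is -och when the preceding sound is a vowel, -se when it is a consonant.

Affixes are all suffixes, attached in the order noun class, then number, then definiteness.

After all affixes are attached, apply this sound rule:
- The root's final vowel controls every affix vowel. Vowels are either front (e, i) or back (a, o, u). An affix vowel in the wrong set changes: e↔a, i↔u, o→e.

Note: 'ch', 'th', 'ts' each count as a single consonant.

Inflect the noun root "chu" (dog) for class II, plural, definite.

Attach noun class class II -ts → chuts.
Attach number plural -se (after consonant 'ts') → chutsse.
Attach definiteness definite -ye → chutsseye.
Apply vowel harmony: chutsseye → chutssaya.

chutssaya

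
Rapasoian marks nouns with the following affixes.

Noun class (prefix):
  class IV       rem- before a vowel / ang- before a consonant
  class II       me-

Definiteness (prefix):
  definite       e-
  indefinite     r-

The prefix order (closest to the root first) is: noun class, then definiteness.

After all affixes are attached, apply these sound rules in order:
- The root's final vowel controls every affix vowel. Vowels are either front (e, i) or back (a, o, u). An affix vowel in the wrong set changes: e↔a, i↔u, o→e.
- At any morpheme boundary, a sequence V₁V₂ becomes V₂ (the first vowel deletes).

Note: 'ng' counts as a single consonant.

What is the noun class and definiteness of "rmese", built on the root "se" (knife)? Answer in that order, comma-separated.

Segment: r-me-se.
noun class: me- → class II.
definiteness: r- → indefinite.

class II, indefinite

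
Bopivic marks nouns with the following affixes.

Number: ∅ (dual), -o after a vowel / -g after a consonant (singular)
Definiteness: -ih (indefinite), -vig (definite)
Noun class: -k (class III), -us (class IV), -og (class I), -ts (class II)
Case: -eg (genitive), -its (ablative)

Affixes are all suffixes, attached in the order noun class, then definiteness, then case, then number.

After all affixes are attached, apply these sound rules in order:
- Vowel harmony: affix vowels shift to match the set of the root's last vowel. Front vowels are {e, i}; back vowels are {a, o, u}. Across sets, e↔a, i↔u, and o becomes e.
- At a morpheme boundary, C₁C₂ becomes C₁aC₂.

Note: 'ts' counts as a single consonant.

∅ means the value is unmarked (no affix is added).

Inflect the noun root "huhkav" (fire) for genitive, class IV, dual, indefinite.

Attach noun class class IV -us → huhkavus.
Attach definiteness indefinite -ih → huhkavusih.
Attach case genitive -eg → huhkavusiheg.
number = dual: zero marking, form stays huhkavusiheg.
Apply vowel harmony: huhkavusiheg → huhkavusuhag.
Epenthesis: no change.

huhkavusuhag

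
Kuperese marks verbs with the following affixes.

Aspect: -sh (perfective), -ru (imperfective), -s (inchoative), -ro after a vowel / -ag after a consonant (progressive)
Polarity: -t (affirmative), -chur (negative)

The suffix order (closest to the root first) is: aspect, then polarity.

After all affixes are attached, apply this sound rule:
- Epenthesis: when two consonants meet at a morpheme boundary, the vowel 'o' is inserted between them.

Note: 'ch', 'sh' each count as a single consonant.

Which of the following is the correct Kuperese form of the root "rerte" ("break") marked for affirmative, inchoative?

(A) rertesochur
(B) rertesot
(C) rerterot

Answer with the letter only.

Attach aspect inchoative -s → rertes.
Attach polarity affirmative -t → rertest.
Apply epenthesis: rertest → rertesot.
So the correct form is rertesot, option (B).
(C) rerterot is wrong: it uses progressive instead of inchoative for aspect.
(A) rertesochur is wrong: it uses negative instead of affirmative for polarity.

B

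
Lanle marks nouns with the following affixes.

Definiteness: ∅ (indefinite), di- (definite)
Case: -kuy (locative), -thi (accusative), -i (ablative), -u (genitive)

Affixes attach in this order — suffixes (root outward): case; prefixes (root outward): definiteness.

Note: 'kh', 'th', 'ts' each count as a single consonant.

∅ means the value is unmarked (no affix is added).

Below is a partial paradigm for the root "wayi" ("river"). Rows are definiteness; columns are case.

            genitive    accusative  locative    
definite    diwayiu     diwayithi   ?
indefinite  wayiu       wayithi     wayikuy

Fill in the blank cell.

diwayikuy

Attach definiteness definite di- → diwayi.
Attach case locative -kuy → diwayikuy.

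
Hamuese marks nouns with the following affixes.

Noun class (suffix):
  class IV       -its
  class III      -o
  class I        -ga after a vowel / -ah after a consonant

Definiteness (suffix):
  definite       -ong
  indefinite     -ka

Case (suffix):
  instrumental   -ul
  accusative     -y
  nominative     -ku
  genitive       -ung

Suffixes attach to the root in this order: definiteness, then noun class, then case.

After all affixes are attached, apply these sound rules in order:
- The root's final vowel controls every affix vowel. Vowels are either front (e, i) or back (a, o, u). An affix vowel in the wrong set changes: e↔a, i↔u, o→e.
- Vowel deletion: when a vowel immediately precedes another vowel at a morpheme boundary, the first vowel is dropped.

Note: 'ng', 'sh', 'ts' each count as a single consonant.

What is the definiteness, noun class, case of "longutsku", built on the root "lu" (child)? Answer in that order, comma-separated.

definite, class IV, nominative

Segment: lu-ong-its-ku.
definiteness: -ong → definite.
noun class: -its → class IV.
case: -ku → nominative.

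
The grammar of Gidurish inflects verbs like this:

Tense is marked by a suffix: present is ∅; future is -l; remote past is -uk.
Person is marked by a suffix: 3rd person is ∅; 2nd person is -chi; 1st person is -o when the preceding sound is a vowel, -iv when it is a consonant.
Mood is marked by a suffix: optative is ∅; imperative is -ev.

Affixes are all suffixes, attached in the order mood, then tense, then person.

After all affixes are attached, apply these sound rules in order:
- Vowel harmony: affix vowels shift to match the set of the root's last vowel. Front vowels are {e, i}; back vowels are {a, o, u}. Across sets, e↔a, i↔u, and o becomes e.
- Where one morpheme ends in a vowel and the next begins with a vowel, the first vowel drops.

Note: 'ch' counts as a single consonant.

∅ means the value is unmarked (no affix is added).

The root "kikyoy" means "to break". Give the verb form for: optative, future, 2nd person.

kikyoylchu

mood = optative: zero marking, form stays kikyoy.
Attach tense future -l → kikyoyl.
Attach person 2nd person -chi → kikyoylchi.
Apply vowel harmony: kikyoylchi → kikyoylchu.
Vowel deletion: no change.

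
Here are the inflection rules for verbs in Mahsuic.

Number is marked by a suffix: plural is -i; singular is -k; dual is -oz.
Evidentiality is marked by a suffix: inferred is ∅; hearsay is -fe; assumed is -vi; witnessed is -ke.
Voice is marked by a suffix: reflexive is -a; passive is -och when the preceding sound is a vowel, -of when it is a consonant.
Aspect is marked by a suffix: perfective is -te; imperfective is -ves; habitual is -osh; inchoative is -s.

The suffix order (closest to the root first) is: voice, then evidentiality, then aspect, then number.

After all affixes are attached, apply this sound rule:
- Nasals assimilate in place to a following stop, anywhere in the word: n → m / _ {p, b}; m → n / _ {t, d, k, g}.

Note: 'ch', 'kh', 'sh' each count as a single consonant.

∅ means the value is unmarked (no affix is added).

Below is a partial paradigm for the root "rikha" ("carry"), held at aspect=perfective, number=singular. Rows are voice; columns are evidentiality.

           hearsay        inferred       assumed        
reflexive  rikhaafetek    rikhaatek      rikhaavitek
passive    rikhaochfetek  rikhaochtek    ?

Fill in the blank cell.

rikhaochvitek

Attach voice passive -och (after vowel 'a') → rikhaoch.
Attach evidentiality assumed -vi → rikhaochvi.
Attach aspect perfective -te → rikhaochvite.
Attach number singular -k → rikhaochvitek.
Nasal assimilation: no change.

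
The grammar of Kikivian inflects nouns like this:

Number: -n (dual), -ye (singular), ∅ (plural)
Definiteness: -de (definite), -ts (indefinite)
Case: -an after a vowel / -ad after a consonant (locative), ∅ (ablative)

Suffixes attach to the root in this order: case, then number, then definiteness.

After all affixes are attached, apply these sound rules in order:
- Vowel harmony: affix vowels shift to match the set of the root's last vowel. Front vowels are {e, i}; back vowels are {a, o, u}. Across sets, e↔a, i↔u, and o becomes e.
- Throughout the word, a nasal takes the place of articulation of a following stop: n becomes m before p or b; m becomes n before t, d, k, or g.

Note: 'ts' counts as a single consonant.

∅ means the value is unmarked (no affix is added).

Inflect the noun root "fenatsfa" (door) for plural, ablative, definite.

fenatsfada

case = ablative: zero marking, form stays fenatsfa.
number = plural: zero marking, form stays fenatsfa.
Attach definiteness definite -de → fenatsfade.
Apply vowel harmony: fenatsfade → fenatsfada.
Nasal assimilation: no change.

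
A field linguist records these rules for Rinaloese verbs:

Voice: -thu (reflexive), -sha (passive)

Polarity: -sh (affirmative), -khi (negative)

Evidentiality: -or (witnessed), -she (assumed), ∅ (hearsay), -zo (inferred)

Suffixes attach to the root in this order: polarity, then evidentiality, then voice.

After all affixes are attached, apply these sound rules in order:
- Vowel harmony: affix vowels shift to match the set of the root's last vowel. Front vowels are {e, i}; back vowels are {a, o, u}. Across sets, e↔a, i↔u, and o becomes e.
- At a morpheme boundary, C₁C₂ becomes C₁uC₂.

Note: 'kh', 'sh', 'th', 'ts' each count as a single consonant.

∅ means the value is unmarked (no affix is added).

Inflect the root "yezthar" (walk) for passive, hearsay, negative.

yeztharukhusha

Attach polarity negative -khi → yeztharkhi.
evidentiality = hearsay: zero marking, form stays yeztharkhi.
Attach voice passive -sha → yeztharkhisha.
Apply vowel harmony: yeztharkhisha → yeztharkhusha.
Apply epenthesis: yeztharkhusha → yeztharukhusha.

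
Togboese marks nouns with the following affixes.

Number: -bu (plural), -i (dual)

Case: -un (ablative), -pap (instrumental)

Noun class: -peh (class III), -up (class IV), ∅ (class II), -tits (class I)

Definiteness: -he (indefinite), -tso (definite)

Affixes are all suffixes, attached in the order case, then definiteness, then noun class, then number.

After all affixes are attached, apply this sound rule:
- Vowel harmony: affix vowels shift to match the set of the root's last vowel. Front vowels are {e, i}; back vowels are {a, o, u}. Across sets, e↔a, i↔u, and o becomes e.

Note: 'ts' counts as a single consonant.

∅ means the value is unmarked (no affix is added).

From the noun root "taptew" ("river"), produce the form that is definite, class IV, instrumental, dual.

taptewpeptseipi

Attach case instrumental -pap → taptewpap.
Attach definiteness definite -tso → taptewpaptso.
Attach noun class class IV -up → taptewpaptsoup.
Attach number dual -i → taptewpaptsoupi.
Apply vowel harmony: taptewpaptsoupi → taptewpeptseipi.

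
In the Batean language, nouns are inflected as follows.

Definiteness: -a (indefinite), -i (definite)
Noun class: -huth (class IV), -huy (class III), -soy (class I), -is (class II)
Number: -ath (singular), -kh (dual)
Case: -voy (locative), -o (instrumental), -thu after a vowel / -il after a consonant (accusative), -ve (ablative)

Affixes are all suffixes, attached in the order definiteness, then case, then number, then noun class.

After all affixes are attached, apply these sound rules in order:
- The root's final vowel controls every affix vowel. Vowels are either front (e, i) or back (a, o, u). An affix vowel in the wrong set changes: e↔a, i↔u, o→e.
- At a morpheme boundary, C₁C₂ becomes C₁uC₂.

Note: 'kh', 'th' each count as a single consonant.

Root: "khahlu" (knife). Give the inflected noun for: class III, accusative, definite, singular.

Attach definiteness definite -i → khahlui.
Attach case accusative -thu (after vowel 'i') → khahluithu.
Attach number singular -ath → khahluithuath.
Attach noun class class III -huy → khahluithuathhuy.
Apply vowel harmony: khahluithuathhuy → khahluuthuathhuy.
Apply epenthesis: khahluuthuathhuy → khahluuthuathuhuy.

khahluuthuathuhuy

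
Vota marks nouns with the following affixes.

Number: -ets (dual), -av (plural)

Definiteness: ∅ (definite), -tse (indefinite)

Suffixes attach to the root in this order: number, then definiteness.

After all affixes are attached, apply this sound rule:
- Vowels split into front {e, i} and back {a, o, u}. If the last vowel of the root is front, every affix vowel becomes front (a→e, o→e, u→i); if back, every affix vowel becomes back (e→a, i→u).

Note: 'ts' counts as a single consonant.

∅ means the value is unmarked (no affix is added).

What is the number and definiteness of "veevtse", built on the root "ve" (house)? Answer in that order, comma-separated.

plural, indefinite

Segment: ve-av-tse.
number: -av → plural.
definiteness: -tse → indefinite.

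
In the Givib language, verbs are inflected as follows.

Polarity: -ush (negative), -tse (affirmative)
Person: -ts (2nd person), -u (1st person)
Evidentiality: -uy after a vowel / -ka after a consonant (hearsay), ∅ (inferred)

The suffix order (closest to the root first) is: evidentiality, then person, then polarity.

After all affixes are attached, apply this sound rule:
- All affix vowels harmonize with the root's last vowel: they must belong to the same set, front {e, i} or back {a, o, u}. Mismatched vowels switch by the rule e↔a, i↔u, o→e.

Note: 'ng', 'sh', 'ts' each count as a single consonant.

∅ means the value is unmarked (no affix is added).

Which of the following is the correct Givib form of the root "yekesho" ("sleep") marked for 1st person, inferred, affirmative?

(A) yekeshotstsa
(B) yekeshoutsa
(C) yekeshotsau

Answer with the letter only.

evidentiality = inferred: zero marking, form stays yekesho.
Attach person 1st person -u → yekeshou.
Attach polarity affirmative -tse → yekeshoutse.
Apply vowel harmony: yekeshoutse → yekeshoutsa.
So the correct form is yekeshoutsa, option (B).
(C) yekeshotsau is wrong: it has the affixes in the wrong order.
(A) yekeshotstsa is wrong: it uses 2nd person instead of 1st person for person.

B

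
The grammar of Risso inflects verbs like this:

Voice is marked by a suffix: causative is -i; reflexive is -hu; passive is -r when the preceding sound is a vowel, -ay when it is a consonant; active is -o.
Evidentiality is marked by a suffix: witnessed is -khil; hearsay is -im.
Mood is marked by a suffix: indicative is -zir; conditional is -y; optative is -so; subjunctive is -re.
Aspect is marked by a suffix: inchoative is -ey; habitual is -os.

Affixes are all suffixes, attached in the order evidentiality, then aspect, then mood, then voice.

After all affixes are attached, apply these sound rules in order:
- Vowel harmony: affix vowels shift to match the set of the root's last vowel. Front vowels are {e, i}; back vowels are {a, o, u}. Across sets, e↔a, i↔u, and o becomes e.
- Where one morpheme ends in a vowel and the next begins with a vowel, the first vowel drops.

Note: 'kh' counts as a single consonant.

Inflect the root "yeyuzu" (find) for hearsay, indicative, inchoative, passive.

Attach evidentiality hearsay -im → yeyuzuim.
Attach aspect inchoative -ey → yeyuzuimey.
Attach mood indicative -zir → yeyuzuimeyzir.
Attach voice passive -ay (after consonant 'r') → yeyuzuimeyziray.
Apply vowel harmony: yeyuzuimeyziray → yeyuzuumayzuray.
Apply vowel deletion: yeyuzuumayzuray → yeyuzumayzuray.

yeyuzumayzuray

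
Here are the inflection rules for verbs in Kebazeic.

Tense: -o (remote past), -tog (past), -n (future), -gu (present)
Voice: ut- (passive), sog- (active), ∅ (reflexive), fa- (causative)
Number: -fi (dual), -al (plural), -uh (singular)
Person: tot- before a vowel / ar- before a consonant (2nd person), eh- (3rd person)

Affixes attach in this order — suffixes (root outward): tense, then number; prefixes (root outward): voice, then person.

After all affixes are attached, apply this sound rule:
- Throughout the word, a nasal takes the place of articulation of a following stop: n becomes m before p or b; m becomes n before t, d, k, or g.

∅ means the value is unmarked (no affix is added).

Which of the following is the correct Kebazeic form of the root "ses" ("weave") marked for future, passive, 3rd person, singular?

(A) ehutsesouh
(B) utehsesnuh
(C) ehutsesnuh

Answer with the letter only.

C

Attach tense future -n → sesn.
Attach voice passive ut- → utsesn.
Attach number singular -uh → utsesnuh.
Attach person 3rd person eh- → ehutsesnuh.
Nasal assimilation: no change.
So the correct form is ehutsesnuh, option (C).
(A) ehutsesouh is wrong: it uses remote past instead of future for tense.
(B) utehsesnuh is wrong: it has the affixes in the wrong order.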